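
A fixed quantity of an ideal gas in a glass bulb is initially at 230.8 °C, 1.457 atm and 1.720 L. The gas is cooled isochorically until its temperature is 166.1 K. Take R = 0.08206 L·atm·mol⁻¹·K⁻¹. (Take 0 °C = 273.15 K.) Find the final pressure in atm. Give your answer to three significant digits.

Convert: T₁ = 503.9 K.
V constant ⇒ P ∝ T: V₂ = V₁; P₂ = P₁·(T₂/T₁) = 0.4802 atm.

P₂ ≈ 0.480 atm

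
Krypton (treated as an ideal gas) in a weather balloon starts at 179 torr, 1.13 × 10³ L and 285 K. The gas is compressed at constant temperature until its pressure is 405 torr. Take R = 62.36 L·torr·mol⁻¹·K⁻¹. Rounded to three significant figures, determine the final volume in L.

T constant ⇒ Boyle's law P V = const: T₂ = T₁; V₂ = V₁·(P₁/P₂) = 499.4 L.

V₂ ≈ 499 L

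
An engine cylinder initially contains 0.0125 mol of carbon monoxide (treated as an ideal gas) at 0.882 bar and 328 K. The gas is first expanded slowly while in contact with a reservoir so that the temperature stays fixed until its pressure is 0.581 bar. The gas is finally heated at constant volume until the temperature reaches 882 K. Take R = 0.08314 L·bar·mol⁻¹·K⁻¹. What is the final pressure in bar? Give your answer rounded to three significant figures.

P₃ ≈ 1.56 bar

From PV = nRT: V₁ = nRT₁/P₁ = 0.3865 L.
Isothermal, so P V is constant: T₂ = T₁; V₂ = V₁·(P₁/P₂) = 0.5867 L.
V constant ⇒ P ∝ T: V₃ = V₂; P₃ = P₂·(T₃/T₂) = 1.562 bar.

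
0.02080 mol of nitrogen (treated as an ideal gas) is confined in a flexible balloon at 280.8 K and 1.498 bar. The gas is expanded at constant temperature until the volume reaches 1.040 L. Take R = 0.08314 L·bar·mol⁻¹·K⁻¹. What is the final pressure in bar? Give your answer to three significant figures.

P₂ ≈ 0.467 bar

From PV = nRT: V₁ = nRT₁/P₁ = 0.3242 L.
Isothermal, so P V is constant: T₂ = T₁; P₂ = P₁·(V₁/V₂) = 0.4669 bar.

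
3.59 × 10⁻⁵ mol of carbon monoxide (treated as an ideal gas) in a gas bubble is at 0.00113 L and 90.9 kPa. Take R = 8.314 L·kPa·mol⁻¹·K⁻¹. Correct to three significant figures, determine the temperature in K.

PV = nRT ⇒ T = PV/(nR) = (90.9 × 0.00113) / (3.59e-05 × 8.314)

T ≈ 344 K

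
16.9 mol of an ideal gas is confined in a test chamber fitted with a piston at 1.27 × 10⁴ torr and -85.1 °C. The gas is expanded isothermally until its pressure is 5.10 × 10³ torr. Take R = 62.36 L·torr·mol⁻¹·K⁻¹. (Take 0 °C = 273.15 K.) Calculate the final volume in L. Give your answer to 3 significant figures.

Convert: T₁ = 188.0 K.
From PV = nRT: V₁ = nRT₁/P₁ = 15.60 L.
T constant ⇒ Boyle's law P V = const: T₂ = T₁; V₂ = V₁·(P₁/P₂) = 38.86 L.

V₂ ≈ 38.9 L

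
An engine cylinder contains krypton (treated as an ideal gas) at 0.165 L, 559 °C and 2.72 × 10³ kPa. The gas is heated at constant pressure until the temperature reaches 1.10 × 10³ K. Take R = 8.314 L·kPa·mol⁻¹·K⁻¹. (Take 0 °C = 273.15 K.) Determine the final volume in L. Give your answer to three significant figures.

Convert: T₁ = 832.1 K.
P constant ⇒ V ∝ T: P₂ = P₁; V₂ = V₁·(T₂/T₁) = 0.2181 L.

V₂ ≈ 0.218 L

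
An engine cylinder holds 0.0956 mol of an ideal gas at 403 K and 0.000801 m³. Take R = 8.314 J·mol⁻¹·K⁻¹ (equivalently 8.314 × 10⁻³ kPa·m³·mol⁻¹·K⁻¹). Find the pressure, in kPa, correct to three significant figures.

PV = nRT ⇒ P = nRT/V = (0.0956 × 8.314 × 10⁻³ × 403) / 0.000801

P ≈ 400 kPa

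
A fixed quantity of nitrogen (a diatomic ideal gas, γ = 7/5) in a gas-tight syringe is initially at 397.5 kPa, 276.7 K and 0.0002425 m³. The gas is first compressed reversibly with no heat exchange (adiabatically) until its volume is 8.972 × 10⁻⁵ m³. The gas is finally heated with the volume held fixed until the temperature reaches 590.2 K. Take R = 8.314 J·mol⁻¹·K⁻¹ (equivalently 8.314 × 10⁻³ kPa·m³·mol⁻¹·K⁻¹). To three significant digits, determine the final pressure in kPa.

P₃ ≈ 2.29e+03 kPa

Adiabatic (γ = 7/5), T V^(γ−1) and P V^γ constant: T₂ = T₁·(V₁/V₂)^(γ−1) = 411.8 K; P₂ = P₁·(V₁/V₂)^γ = 1599 kPa.
V constant ⇒ P ∝ T: V₃ = V₂; P₃ = P₂·(T₃/T₂) = 2292 kPa.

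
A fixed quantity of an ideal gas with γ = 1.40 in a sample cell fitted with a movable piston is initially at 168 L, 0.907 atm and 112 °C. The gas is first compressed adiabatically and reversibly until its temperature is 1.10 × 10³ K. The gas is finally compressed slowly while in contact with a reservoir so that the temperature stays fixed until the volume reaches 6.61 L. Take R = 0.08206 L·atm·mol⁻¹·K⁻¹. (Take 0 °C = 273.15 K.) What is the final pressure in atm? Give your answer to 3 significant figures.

Convert: T₁ = 385.1 K.
Reversible adiabatic, γ = 1.40: P₂ = P₁·(T₂/T₁)^(γ/(γ−1)) = 35.71 atm; V₂ = V₁·(T₁/T₂)^(1/(γ−1)) = 12.19 L.
T constant ⇒ Boyle's law P V = const: T₃ = T₂; P₃ = P₂·(V₂/V₃) = 65.84 atm.

P₃ ≈ 65.8 atm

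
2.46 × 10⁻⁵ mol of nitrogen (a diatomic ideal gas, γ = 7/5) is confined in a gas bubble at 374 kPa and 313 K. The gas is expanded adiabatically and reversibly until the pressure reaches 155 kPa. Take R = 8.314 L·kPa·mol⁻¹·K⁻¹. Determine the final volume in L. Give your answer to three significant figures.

From PV = nRT: V₁ = nRT₁/P₁ = 0.0001712 L.
Reversible adiabatic, γ = 7/5: T₂ = T₁·(P₂/P₁)^((γ−1)/γ) = 243.4 K; V₂ = V₁·(P₁/P₂)^(1/γ) = 0.0003211 L.

V₂ ≈ 0.000321 L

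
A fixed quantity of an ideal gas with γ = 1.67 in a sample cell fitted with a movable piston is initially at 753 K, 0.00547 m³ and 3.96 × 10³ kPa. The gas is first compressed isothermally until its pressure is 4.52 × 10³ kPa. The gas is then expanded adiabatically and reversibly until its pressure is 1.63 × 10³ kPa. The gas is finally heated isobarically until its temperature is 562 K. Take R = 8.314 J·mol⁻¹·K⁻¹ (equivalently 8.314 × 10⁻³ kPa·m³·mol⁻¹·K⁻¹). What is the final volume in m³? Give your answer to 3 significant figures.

T constant ⇒ Boyle's law P V = const: T₂ = T₁; V₂ = V₁·(P₁/P₂) = 0.004792 m³.
Reversible adiabatic, γ = 1.67: T₃ = T₂·(P₃/P₂)^((γ−1)/γ) = 500.1 K; V₃ = V₂·(P₂/P₃)^(1/γ) = 0.008826 m³.
Isobaric, so V/T is constant: P₄ = P₃; V₄ = V₃·(T₄/T₃) = 0.009918 m³.

V₄ ≈ 0.00992 m³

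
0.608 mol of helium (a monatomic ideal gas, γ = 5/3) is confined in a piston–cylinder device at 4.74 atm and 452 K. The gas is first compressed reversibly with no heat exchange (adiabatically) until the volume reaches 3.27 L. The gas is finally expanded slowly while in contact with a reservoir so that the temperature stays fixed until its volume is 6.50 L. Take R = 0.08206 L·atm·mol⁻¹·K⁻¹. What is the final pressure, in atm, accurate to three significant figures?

From PV = nRT: V₁ = nRT₁/P₁ = 4.758 L.
Reversible adiabatic, γ = 5/3: T₂ = T₁·(V₁/V₂)^(γ−1) = 580.4 K; P₂ = P₁·(V₁/V₂)^γ = 8.855 atm.
Isothermal, so P V is constant: T₃ = T₂; P₃ = P₂·(V₂/V₃) = 4.455 atm.

P₃ ≈ 4.45 atm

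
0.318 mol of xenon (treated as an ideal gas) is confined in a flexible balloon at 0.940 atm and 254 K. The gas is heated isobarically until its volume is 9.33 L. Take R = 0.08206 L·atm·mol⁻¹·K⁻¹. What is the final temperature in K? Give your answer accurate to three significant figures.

T₂ ≈ 336 K

From PV = nRT: V₁ = nRT₁/P₁ = 7.051 L.
Isobaric, so V/T is constant: P₂ = P₁; T₂ = T₁·(V₂/V₁) = 336.1 K.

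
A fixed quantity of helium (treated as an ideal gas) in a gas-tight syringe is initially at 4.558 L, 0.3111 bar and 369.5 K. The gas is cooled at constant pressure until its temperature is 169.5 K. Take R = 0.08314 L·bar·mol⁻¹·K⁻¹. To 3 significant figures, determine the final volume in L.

Isobaric, so V/T is constant: P₂ = P₁; V₂ = V₁·(T₂/T₁) = 2.091 L.

V₂ ≈ 2.09 L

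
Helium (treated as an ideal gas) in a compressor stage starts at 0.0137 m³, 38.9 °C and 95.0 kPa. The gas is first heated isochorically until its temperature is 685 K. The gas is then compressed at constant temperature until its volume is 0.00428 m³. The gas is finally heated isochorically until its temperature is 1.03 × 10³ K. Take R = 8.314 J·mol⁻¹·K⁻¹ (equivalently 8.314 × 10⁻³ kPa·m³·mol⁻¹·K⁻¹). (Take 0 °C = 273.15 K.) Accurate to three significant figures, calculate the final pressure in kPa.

P₄ ≈ 1.00e+03 kPa

Convert: T₁ = 312.0 K.
Isochoric, so P/T is constant: V₂ = V₁; P₂ = P₁·(T₂/T₁) = 208.5 kPa.
T constant ⇒ Boyle's law P V = const: T₃ = T₂; P₃ = P₂·(V₂/V₃) = 667.5 kPa.
Isochoric, so P/T is constant: V₄ = V₃; P₄ = P₃·(T₄/T₃) = 1004 kPa.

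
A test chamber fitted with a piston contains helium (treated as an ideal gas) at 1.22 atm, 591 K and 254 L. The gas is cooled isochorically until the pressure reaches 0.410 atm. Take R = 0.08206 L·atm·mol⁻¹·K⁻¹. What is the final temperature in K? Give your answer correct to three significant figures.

Isochoric, so P/T is constant: V₂ = V₁; T₂ = T₁·(P₂/P₁) = 198.6 K.

T₂ ≈ 199 K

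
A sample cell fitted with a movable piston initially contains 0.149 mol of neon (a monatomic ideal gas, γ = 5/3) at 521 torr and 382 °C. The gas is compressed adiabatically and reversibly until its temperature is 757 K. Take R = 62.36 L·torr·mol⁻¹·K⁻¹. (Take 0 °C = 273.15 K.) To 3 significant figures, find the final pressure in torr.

P₂ ≈ 748 torr

Convert: T₁ = 655.1 K.
From PV = nRT: V₁ = nRT₁/P₁ = 11.68 L.
Reversible adiabatic, γ = 5/3: P₂ = P₁·(T₂/T₁)^(γ/(γ−1)) = 747.7 torr; V₂ = V₁·(T₁/T₂)^(1/(γ−1)) = 9.407 L.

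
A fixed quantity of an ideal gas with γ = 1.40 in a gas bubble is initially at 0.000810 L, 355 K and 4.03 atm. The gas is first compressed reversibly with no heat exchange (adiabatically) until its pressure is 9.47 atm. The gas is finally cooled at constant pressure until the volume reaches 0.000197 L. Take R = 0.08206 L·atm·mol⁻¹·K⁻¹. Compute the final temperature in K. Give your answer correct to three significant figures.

Reversible adiabatic, γ = 1.40: T₂ = T₁·(P₂/P₁)^((γ−1)/γ) = 453.1 K; V₂ = V₁·(P₁/P₂)^(1/γ) = 0.0004400 L.
Isobaric, so V/T is constant: P₃ = P₂; T₃ = T₂·(V₃/V₂) = 202.9 K.

T₃ ≈ 203 K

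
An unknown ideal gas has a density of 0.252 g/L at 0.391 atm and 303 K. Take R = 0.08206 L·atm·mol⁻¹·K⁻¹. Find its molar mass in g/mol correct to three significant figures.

M ≈ 16.0 g/mol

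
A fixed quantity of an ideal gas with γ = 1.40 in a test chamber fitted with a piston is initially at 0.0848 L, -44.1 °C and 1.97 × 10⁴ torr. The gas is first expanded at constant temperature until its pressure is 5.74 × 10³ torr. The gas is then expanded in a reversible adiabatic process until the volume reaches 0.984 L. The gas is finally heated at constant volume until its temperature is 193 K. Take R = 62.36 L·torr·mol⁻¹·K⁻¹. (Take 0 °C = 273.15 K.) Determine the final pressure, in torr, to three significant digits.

Convert: T₁ = 229.0 K.
T constant ⇒ Boyle's law P V = const: T₂ = T₁; V₂ = V₁·(P₁/P₂) = 0.2910 L.
Adiabatic (γ = 1.40), T V^(γ−1) and P V^γ constant: T₃ = T₂·(V₂/V₃)^(γ−1) = 140.7 K; P₃ = P₂·(V₂/V₃)^γ = 1043 torr.
V constant ⇒ P ∝ T: V₄ = V₃; P₄ = P₃·(T₄/T₃) = 1431 torr.

P₄ ≈ 1.43e+03 torr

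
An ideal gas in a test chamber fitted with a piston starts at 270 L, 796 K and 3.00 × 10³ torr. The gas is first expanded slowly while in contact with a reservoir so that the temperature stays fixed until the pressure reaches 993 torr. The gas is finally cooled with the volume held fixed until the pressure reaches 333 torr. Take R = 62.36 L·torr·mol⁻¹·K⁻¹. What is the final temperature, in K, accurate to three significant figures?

T₃ ≈ 267 K

T constant ⇒ Boyle's law P V = const: T₂ = T₁; V₂ = V₁·(P₁/P₂) = 815.7 L.
Isochoric, so P/T is constant: V₃ = V₂; T₃ = T₂·(P₃/P₂) = 266.9 K.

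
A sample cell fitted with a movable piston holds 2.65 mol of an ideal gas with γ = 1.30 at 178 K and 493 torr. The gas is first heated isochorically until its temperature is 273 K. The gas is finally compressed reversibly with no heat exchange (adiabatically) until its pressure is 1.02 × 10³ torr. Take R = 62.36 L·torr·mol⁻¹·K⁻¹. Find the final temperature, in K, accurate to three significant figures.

From PV = nRT: V₁ = nRT₁/P₁ = 59.67 L.
V constant ⇒ P ∝ T: V₂ = V₁; P₂ = P₁·(T₂/T₁) = 756.1 torr.
Adiabatic (γ = 1.30), T V^(γ−1) and P V^γ constant: T₃ = T₂·(P₃/P₂)^((γ−1)/γ) = 292.5 K; V₃ = V₂·(P₂/P₃)^(1/γ) = 47.39 L.

T₃ ≈ 293 K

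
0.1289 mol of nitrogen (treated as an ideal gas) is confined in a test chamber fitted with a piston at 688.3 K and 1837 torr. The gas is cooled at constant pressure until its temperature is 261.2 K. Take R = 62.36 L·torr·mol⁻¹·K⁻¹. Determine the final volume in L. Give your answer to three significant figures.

From PV = nRT: V₁ = nRT₁/P₁ = 3.012 L.
Isobaric, so V/T is constant: P₂ = P₁; V₂ = V₁·(T₂/T₁) = 1.143 L.

V₂ ≈ 1.14 L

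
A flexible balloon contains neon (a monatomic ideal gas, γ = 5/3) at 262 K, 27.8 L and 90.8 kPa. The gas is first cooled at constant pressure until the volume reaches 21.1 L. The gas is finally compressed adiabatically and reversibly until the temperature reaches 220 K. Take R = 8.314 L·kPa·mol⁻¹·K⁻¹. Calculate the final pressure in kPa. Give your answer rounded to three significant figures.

P₃ ≈ 117 kPa

Isobaric, so V/T is constant: P₂ = P₁; T₂ = T₁·(V₂/V₁) = 198.9 K.
Adiabatic (γ = 5/3), T V^(γ−1) and P V^γ constant: P₃ = P₂·(T₃/T₂)^(γ/(γ−1)) = 116.9 kPa; V₃ = V₂·(T₂/T₃)^(1/(γ−1)) = 18.13 L.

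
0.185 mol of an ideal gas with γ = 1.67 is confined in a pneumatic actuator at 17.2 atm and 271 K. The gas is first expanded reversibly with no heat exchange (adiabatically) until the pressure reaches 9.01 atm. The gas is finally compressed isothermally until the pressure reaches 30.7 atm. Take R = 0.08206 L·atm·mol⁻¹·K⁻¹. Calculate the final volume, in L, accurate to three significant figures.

From PV = nRT: V₁ = nRT₁/P₁ = 0.2392 L.
Reversible adiabatic, γ = 1.67: T₂ = T₁·(P₂/P₁)^((γ−1)/γ) = 209.1 K; V₂ = V₁·(P₁/P₂)^(1/γ) = 0.3523 L.
T constant ⇒ Boyle's law P V = const: T₃ = T₂; V₃ = V₂·(P₂/P₃) = 0.1034 L.

V₃ ≈ 0.103 L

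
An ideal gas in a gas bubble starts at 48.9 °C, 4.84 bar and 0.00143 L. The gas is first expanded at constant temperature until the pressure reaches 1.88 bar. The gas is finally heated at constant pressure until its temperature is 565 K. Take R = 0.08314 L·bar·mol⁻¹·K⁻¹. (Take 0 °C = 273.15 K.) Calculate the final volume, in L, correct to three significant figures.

V₃ ≈ 0.00646 L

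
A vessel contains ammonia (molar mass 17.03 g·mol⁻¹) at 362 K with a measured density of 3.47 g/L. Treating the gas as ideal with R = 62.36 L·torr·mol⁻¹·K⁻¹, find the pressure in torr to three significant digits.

ρ = PM/(RT) ⇒ P = ρRT/M = (3.47 × 62.36 × 362.0) / 17.03

P ≈ 4.60e+03 torr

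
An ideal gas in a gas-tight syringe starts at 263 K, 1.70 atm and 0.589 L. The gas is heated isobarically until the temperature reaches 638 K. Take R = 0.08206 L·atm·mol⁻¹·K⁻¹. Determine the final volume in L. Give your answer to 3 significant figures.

V₂ ≈ 1.43 L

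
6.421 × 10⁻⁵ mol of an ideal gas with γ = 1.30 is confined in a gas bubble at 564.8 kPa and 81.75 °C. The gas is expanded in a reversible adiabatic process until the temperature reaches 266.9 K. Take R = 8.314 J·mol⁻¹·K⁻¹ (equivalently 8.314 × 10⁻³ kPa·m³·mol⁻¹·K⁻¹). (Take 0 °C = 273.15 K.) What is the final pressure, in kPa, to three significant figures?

Convert: T₁ = 354.9 K.
From PV = nRT: V₁ = nRT₁/P₁ = 3.354e-07 m³.
Reversible adiabatic, γ = 1.30: P₂ = P₁·(T₂/T₁)^(γ/(γ−1)) = 164.3 kPa; V₂ = V₁·(T₁/T₂)^(1/(γ−1)) = 8.673e-07 m³.

P₂ ≈ 164 kPa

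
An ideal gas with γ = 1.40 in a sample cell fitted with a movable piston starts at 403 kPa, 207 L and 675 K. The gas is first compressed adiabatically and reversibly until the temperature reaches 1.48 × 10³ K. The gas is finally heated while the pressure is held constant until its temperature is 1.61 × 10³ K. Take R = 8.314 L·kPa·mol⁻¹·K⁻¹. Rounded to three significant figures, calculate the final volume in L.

V₃ ≈ 31.6 L

Reversible adiabatic, γ = 1.40: P₂ = P₁·(T₂/T₁)^(γ/(γ−1)) = 6290 kPa; V₂ = V₁·(T₁/T₂)^(1/(γ−1)) = 29.08 L.
Isobaric, so V/T is constant: P₃ = P₂; V₃ = V₂·(T₃/T₂) = 31.63 L.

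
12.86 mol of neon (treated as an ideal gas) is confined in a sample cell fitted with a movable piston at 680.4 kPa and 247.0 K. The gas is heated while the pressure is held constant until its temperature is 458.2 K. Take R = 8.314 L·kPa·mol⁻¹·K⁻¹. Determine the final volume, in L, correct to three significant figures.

From PV = nRT: V₁ = nRT₁/P₁ = 38.81 L.
Isobaric, so V/T is constant: P₂ = P₁; V₂ = V₁·(T₂/T₁) = 72.00 L.

V₂ ≈ 72.0 L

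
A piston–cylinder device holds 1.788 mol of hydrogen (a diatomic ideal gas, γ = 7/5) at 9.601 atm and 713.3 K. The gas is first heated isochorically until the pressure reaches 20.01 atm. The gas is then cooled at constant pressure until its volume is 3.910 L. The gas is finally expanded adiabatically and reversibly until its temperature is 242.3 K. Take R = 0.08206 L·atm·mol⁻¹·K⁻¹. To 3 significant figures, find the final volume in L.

From PV = nRT: V₁ = nRT₁/P₁ = 10.90 L.
V constant ⇒ P ∝ T: V₂ = V₁; T₂ = T₁·(P₂/P₁) = 1487 K.
Isobaric, so V/T is constant: P₃ = P₂; T₃ = T₂·(V₃/V₂) = 533.2 K.
Adiabatic (γ = 7/5), T V^(γ−1) and P V^γ constant: P₄ = P₃·(T₄/T₃)^(γ/(γ−1)) = 1.265 atm; V₄ = V₃·(T₃/T₄)^(1/(γ−1)) = 28.09 L.

V₄ ≈ 28.1 L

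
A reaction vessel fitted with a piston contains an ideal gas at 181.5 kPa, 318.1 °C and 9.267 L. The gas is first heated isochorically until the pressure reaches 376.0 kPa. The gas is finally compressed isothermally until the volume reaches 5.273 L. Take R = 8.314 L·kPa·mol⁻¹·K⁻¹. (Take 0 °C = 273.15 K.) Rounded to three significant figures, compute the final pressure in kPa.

P₃ ≈ 661 kPa

Convert: T₁ = 591.2 K.
V constant ⇒ P ∝ T: V₂ = V₁; T₂ = T₁·(P₂/P₁) = 1225 K.
Isothermal, so P V is constant: T₃ = T₂; P₃ = P₂·(V₂/V₃) = 660.8 kPa.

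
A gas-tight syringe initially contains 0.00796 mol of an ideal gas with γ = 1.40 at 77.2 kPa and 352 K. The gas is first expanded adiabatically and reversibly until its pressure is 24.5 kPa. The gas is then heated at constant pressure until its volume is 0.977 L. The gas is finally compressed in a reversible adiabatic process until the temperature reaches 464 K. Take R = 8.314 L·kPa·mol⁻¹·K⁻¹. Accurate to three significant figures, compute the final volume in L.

From PV = nRT: V₁ = nRT₁/P₁ = 0.3018 L.
Adiabatic (γ = 1.40), T V^(γ−1) and P V^γ constant: T₂ = T₁·(P₂/P₁)^((γ−1)/γ) = 253.6 K; V₂ = V₁·(P₁/P₂)^(1/γ) = 0.6850 L.
Isobaric, so V/T is constant: P₃ = P₂; T₃ = T₂·(V₃/V₂) = 361.7 K.
Adiabatic (γ = 1.40), T V^(γ−1) and P V^γ constant: P₄ = P₃·(T₄/T₃)^(γ/(γ−1)) = 58.59 kPa; V₄ = V₃·(T₃/T₄)^(1/(γ−1)) = 0.5241 L.

V₄ ≈ 0.524 L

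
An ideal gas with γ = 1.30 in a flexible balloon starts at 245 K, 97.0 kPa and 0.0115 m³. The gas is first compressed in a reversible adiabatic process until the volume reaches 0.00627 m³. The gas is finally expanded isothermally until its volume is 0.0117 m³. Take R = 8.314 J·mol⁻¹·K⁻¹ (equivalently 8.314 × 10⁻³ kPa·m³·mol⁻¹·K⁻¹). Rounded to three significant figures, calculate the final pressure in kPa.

P₃ ≈ 114 kPa

Adiabatic (γ = 1.30), T V^(γ−1) and P V^γ constant: T₂ = T₁·(V₁/V₂)^(γ−1) = 293.9 K; P₂ = P₁·(V₁/V₂)^γ = 213.4 kPa.
Isothermal, so P V is constant: T₃ = T₂; P₃ = P₂·(V₂/V₃) = 114.4 kPa.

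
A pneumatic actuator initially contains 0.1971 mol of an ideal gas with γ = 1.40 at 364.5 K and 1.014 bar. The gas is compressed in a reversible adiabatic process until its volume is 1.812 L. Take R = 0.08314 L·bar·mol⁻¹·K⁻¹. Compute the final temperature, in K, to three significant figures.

T₂ ≈ 584 K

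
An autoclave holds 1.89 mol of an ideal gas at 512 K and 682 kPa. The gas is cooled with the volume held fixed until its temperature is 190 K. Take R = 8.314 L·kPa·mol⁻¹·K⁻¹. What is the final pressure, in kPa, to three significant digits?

From PV = nRT: V₁ = nRT₁/P₁ = 11.80 L.
Isochoric, so P/T is constant: V₂ = V₁; P₂ = P₁·(T₂/T₁) = 253.1 kPa.

P₂ ≈ 253 kPa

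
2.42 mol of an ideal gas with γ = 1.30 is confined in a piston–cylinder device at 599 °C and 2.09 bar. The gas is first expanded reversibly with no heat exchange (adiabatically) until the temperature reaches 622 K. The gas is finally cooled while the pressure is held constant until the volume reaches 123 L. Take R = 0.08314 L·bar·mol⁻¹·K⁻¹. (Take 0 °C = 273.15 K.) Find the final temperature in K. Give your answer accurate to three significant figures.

T₃ ≈ 295 K

Convert: T₁ = 872.1 K.
From PV = nRT: V₁ = nRT₁/P₁ = 83.96 L.
Adiabatic (γ = 1.30), T V^(γ−1) and P V^γ constant: P₂ = P₁·(T₂/T₁)^(γ/(γ−1)) = 0.4831 bar; V₂ = V₁·(T₁/T₂)^(1/(γ−1)) = 259.1 L.
Isobaric, so V/T is constant: P₃ = P₂; T₃ = T₂·(V₃/V₂) = 295.3 K.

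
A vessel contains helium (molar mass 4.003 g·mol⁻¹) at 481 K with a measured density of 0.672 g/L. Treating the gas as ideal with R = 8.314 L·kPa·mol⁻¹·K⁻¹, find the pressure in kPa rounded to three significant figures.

P ≈ 671 kPa

ρ = PM/(RT) ⇒ P = ρRT/M = (0.672 × 8.314 × 481.0) / 4.003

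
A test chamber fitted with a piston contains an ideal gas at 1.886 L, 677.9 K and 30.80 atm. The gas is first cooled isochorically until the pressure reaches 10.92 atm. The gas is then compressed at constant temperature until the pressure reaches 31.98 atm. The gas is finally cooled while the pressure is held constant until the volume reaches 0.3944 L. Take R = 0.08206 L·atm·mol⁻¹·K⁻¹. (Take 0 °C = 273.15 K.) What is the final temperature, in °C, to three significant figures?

T₄ ≈ -126 °C

V constant ⇒ P ∝ T: V₂ = V₁; T₂ = T₁·(P₂/P₁) = 240.3 K.
Isothermal, so P V is constant: T₃ = T₂; V₃ = V₂·(P₂/P₃) = 0.6440 L.
P constant ⇒ V ∝ T: P₄ = P₃; T₄ = T₃·(V₄/V₃) = 147.2 K.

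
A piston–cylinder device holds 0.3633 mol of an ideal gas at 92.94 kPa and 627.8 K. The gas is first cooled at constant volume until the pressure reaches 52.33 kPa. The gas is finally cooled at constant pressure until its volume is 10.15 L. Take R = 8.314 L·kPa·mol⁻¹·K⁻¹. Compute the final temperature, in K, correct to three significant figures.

T₃ ≈ 176 K

From PV = nRT: V₁ = nRT₁/P₁ = 20.40 L.
V constant ⇒ P ∝ T: V₂ = V₁; T₂ = T₁·(P₂/P₁) = 353.5 K.
Isobaric, so V/T is constant: P₃ = P₂; T₃ = T₂·(V₃/V₂) = 175.8 K.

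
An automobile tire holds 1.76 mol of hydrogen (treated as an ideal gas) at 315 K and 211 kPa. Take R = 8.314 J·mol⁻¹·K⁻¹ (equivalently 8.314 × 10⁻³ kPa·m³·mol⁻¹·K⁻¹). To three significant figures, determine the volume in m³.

PV = nRT ⇒ V = nRT/P = (1.76 × 8.314 × 10⁻³ × 315) / 211

V ≈ 0.0218 m³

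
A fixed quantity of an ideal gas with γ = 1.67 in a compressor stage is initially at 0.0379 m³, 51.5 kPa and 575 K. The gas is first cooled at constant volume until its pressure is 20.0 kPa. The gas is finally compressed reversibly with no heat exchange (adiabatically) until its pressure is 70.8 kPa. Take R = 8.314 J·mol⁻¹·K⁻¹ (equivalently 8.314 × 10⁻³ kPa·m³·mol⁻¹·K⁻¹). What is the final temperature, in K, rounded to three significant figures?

V constant ⇒ P ∝ T: V₂ = V₁; T₂ = T₁·(P₂/P₁) = 223.3 K.
Reversible adiabatic, γ = 1.67: T₃ = T₂·(P₃/P₂)^((γ−1)/γ) = 370.8 K; V₃ = V₂·(P₂/P₃)^(1/γ) = 0.01778 m³.

T₃ ≈ 371 K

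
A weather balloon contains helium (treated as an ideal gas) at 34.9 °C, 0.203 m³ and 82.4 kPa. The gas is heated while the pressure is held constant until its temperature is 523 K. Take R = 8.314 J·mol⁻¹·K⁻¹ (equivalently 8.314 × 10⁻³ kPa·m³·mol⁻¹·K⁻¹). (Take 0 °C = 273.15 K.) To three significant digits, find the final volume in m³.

V₂ ≈ 0.345 m³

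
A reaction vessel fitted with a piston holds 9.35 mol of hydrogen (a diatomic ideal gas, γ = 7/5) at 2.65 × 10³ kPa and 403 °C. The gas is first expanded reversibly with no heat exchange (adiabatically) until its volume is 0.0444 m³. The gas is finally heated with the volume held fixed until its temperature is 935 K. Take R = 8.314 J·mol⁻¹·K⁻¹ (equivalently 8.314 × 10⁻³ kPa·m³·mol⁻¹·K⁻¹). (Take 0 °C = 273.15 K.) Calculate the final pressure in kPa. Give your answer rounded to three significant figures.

Convert: T₁ = 676.1 K.
From PV = nRT: V₁ = nRT₁/P₁ = 0.01983 m³.
Reversible adiabatic, γ = 7/5: T₂ = T₁·(V₁/V₂)^(γ−1) = 489.8 K; P₂ = P₁·(V₁/V₂)^γ = 857.6 kPa.
V constant ⇒ P ∝ T: V₃ = V₂; P₃ = P₂·(T₃/T₂) = 1637 kPa.

P₃ ≈ 1.64e+03 kPa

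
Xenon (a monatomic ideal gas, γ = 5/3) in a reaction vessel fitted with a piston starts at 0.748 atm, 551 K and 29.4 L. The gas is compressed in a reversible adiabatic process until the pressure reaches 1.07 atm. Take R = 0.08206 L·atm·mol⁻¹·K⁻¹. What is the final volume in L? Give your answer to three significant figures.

V₂ ≈ 23.7 L

Adiabatic (γ = 5/3), T V^(γ−1) and P V^γ constant: T₂ = T₁·(P₂/P₁)^((γ−1)/γ) = 635.8 K; V₂ = V₁·(P₁/P₂)^(1/γ) = 23.72 L.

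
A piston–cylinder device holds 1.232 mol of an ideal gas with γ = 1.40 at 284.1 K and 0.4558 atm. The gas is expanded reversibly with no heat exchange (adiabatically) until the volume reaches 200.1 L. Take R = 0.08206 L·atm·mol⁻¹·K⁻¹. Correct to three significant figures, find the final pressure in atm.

From PV = nRT: V₁ = nRT₁/P₁ = 63.01 L.
Reversible adiabatic, γ = 1.40: T₂ = T₁·(V₁/V₂)^(γ−1) = 179.0 K; P₂ = P₁·(V₁/V₂)^γ = 0.09042 atm.

P₂ ≈ 0.0904 atm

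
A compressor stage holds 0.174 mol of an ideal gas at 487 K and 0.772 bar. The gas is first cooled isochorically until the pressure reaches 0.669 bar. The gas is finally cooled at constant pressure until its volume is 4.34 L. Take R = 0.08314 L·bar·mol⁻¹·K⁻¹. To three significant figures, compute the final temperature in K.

T₃ ≈ 201 K

From PV = nRT: V₁ = nRT₁/P₁ = 9.126 L.
Isochoric, so P/T is constant: V₂ = V₁; T₂ = T₁·(P₂/P₁) = 422.0 K.
P constant ⇒ V ∝ T: P₃ = P₂; T₃ = T₂·(V₃/V₂) = 200.7 K.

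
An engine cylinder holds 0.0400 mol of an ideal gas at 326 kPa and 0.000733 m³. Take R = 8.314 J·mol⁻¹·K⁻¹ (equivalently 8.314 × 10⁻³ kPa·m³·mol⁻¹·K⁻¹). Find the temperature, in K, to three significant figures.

PV = nRT ⇒ T = PV/(nR) = (326 × 0.000733) / (0.0400 × 8.314 × 10⁻³)

T ≈ 719 K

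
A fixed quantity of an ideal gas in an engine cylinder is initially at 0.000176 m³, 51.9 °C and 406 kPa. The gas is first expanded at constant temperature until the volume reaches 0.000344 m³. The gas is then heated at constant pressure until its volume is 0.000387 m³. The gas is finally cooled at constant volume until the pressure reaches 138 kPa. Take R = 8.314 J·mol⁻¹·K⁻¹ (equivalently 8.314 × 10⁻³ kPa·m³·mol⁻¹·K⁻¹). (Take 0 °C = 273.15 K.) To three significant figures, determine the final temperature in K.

T₄ ≈ 243 K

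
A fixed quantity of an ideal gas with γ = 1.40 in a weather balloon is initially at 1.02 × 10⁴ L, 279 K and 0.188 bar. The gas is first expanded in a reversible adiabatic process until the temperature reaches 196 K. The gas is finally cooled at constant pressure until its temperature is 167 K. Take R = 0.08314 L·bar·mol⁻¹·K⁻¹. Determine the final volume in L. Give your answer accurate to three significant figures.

V₃ ≈ 2.10e+04 L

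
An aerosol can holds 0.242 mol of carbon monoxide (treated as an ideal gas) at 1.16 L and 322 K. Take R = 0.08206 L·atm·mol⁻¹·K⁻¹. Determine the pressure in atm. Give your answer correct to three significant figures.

P ≈ 5.51 atm

PV = nRT ⇒ P = nRT/V = (0.242 × 0.08206 × 322) / 1.16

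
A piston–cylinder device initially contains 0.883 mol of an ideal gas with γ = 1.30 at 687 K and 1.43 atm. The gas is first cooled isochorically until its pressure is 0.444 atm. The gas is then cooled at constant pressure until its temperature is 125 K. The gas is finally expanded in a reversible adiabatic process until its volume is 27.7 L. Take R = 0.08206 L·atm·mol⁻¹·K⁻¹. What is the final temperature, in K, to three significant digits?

T₄ ≈ 114 K

From PV = nRT: V₁ = nRT₁/P₁ = 34.81 L.
V constant ⇒ P ∝ T: V₂ = V₁; T₂ = T₁·(P₂/P₁) = 213.3 K.
P constant ⇒ V ∝ T: P₃ = P₂; V₃ = V₂·(T₃/T₂) = 20.40 L.
Adiabatic (γ = 1.30), T V^(γ−1) and P V^γ constant: T₄ = T₃·(V₃/V₄)^(γ−1) = 114.0 K; P₄ = P₃·(V₃/V₄)^γ = 0.2983 atm.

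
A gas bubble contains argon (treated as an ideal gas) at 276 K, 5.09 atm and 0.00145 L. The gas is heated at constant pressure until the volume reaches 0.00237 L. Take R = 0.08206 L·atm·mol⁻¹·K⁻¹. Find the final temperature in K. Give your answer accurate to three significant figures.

Isobaric, so V/T is constant: P₂ = P₁; T₂ = T₁·(V₂/V₁) = 451.1 K.

T₂ ≈ 451 K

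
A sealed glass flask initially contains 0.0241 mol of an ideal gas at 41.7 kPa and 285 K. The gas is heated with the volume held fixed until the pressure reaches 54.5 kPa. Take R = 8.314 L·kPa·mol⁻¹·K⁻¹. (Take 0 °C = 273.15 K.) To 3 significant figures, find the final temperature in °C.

From PV = nRT: V₁ = nRT₁/P₁ = 1.369 L.
Isochoric, so P/T is constant: V₂ = V₁; T₂ = T₁·(P₂/P₁) = 372.5 K.

T₂ ≈ 99.3 °C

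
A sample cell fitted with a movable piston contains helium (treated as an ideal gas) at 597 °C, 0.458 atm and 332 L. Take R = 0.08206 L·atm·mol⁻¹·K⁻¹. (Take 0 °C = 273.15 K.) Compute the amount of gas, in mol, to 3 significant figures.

Convert: T = 870.15 K.
PV = nRT ⇒ n = PV/(RT) = (0.458 × 332) / (0.08206 × 870.15)

n ≈ 2.13 mol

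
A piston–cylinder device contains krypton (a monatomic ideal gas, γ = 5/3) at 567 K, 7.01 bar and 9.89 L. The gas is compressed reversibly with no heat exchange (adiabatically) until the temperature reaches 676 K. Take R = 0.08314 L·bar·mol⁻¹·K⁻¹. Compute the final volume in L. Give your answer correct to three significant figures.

Reversible adiabatic, γ = 5/3: P₂ = P₁·(T₂/T₁)^(γ/(γ−1)) = 10.88 bar; V₂ = V₁·(T₁/T₂)^(1/(γ−1)) = 7.597 L.

V₂ ≈ 7.60 L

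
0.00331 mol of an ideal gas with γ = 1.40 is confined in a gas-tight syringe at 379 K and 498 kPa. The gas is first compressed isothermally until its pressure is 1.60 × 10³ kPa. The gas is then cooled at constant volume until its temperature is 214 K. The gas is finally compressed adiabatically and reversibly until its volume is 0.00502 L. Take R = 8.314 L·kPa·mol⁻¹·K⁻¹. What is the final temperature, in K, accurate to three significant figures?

T₄ ≈ 238 K

From PV = nRT: V₁ = nRT₁/P₁ = 0.02094 L.
T constant ⇒ Boyle's law P V = const: T₂ = T₁; V₂ = V₁·(P₁/P₂) = 0.006519 L.
V constant ⇒ P ∝ T: V₃ = V₂; P₃ = P₂·(T₃/T₂) = 903.4 kPa.
Adiabatic (γ = 1.40), T V^(γ−1) and P V^γ constant: T₄ = T₃·(V₃/V₄)^(γ−1) = 237.6 K; P₄ = P₃·(V₃/V₄)^γ = 1302 kPa.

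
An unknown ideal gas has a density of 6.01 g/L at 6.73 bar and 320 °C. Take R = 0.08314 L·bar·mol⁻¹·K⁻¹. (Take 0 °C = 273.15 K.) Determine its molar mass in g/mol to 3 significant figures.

M ≈ 44.0 g/mol

ρ = PM/(RT) ⇒ M = ρRT/P = (6.01 × 0.08314 × 593.1) / 6.73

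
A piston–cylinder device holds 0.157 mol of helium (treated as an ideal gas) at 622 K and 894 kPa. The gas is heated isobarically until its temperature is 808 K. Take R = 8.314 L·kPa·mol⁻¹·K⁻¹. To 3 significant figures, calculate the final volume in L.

V₂ ≈ 1.18 L

From PV = nRT: V₁ = nRT₁/P₁ = 0.9082 L.
Isobaric, so V/T is constant: P₂ = P₁; V₂ = V₁·(T₂/T₁) = 1.180 L.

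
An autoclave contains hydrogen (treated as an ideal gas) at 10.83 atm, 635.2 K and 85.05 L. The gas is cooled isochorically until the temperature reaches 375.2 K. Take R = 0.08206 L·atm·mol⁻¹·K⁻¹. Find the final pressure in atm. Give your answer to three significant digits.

P₂ ≈ 6.40 atm

V constant ⇒ P ∝ T: V₂ = V₁; P₂ = P₁·(T₂/T₁) = 6.397 atm.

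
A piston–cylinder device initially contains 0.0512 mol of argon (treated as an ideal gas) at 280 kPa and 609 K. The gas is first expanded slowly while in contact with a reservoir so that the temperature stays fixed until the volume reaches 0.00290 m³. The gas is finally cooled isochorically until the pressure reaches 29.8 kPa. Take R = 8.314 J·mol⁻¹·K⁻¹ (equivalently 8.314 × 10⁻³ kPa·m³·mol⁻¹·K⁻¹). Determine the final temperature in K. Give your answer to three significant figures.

From PV = nRT: V₁ = nRT₁/P₁ = 0.0009258 m³.
T constant ⇒ Boyle's law P V = const: T₂ = T₁; P₂ = P₁·(V₁/V₂) = 89.39 kPa.
V constant ⇒ P ∝ T: V₃ = V₂; T₃ = T₂·(P₃/P₂) = 203.0 K.

T₃ ≈ 203 K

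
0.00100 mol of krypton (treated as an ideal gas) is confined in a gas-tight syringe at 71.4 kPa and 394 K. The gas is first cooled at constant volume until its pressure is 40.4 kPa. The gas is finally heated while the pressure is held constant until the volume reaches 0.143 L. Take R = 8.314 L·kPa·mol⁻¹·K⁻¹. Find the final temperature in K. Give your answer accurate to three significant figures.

T₃ ≈ 695 K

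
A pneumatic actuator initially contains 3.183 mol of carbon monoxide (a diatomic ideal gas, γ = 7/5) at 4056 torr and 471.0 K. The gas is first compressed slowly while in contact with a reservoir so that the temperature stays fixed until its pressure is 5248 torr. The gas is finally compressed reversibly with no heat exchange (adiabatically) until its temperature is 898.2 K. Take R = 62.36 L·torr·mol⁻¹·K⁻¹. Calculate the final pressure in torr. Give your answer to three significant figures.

From PV = nRT: V₁ = nRT₁/P₁ = 23.05 L.
T constant ⇒ Boyle's law P V = const: T₂ = T₁; V₂ = V₁·(P₁/P₂) = 17.81 L.
Adiabatic (γ = 7/5), T V^(γ−1) and P V^γ constant: P₃ = P₂·(T₃/T₂)^(γ/(γ−1)) = 5.026e+04 torr; V₃ = V₂·(T₂/T₃)^(1/(γ−1)) = 3.547 L.

P₃ ≈ 5.03e+04 torr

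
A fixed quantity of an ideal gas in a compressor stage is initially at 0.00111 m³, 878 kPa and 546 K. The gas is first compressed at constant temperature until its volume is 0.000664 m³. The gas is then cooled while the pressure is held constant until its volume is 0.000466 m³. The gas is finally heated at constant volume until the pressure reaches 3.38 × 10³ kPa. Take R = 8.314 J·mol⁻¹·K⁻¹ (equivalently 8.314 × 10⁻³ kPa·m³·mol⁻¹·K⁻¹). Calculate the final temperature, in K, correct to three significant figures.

Isothermal, so P V is constant: T₂ = T₁; P₂ = P₁·(V₁/V₂) = 1468 kPa.
Isobaric, so V/T is constant: P₃ = P₂; T₃ = T₂·(V₃/V₂) = 383.2 K.
V constant ⇒ P ∝ T: V₄ = V₃; T₄ = T₃·(P₄/P₃) = 882.4 K.

T₄ ≈ 882 K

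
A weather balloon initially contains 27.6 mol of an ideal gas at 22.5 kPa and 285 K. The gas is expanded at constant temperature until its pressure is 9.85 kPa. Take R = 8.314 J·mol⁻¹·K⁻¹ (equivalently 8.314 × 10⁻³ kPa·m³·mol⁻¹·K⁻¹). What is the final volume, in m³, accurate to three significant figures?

V₂ ≈ 6.64 m³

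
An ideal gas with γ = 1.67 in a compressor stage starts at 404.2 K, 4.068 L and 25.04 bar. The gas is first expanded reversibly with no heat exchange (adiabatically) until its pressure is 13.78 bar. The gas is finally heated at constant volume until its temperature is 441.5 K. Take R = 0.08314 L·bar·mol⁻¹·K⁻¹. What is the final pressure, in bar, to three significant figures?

P₃ ≈ 19.1 bar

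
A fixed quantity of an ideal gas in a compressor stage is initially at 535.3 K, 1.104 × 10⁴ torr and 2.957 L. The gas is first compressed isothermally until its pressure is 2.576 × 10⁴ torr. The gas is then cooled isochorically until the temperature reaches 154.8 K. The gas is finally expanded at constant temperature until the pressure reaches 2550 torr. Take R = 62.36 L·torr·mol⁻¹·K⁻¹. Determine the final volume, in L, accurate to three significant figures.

V₄ ≈ 3.70 L

Isothermal, so P V is constant: T₂ = T₁; V₂ = V₁·(P₁/P₂) = 1.267 L.
V constant ⇒ P ∝ T: V₃ = V₂; P₃ = P₂·(T₃/T₂) = 7449 torr.
T constant ⇒ Boyle's law P V = const: T₄ = T₃; V₄ = V₃·(P₃/P₄) = 3.702 L.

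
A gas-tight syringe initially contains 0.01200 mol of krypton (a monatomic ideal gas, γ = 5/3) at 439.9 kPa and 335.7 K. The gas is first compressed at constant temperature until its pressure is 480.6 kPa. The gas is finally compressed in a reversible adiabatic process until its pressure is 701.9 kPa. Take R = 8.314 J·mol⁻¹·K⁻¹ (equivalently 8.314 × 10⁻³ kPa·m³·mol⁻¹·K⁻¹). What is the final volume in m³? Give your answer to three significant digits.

From PV = nRT: V₁ = nRT₁/P₁ = 7.614e-05 m³.
T constant ⇒ Boyle's law P V = const: T₂ = T₁; V₂ = V₁·(P₁/P₂) = 6.969e-05 m³.
Adiabatic (γ = 5/3), T V^(γ−1) and P V^γ constant: T₃ = T₂·(P₃/P₂)^((γ−1)/γ) = 390.6 K; V₃ = V₂·(P₂/P₃)^(1/γ) = 5.552e-05 m³.

V₃ ≈ 5.55e-05 m³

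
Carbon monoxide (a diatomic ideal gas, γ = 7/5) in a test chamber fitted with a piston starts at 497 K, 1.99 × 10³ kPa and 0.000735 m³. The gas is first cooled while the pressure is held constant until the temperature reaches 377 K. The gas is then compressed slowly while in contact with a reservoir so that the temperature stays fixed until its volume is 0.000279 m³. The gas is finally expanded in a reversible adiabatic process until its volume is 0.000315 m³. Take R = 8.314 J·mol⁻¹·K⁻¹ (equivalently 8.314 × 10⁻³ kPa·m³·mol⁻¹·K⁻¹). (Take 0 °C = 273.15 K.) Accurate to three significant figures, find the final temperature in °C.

P constant ⇒ V ∝ T: P₂ = P₁; V₂ = V₁·(T₂/T₁) = 0.0005575 m³.
Isothermal, so P V is constant: T₃ = T₂; P₃ = P₂·(V₂/V₃) = 3977 kPa.
Adiabatic (γ = 7/5), T V^(γ−1) and P V^γ constant: T₄ = T₃·(V₃/V₄)^(γ−1) = 359.1 K; P₄ = P₃·(V₃/V₄)^γ = 3355 kPa.

T₄ ≈ 86.0 °C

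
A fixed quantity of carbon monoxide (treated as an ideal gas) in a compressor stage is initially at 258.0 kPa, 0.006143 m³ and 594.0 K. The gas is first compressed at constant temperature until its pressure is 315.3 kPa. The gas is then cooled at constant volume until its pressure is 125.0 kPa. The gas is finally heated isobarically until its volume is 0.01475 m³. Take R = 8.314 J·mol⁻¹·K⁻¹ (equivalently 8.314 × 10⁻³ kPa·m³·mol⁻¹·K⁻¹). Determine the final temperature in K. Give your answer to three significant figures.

Isothermal, so P V is constant: T₂ = T₁; V₂ = V₁·(P₁/P₂) = 0.005027 m³.
V constant ⇒ P ∝ T: V₃ = V₂; T₃ = T₂·(P₃/P₂) = 235.5 K.
P constant ⇒ V ∝ T: P₄ = P₃; T₄ = T₃·(V₄/V₃) = 691.0 K.

T₄ ≈ 691 K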